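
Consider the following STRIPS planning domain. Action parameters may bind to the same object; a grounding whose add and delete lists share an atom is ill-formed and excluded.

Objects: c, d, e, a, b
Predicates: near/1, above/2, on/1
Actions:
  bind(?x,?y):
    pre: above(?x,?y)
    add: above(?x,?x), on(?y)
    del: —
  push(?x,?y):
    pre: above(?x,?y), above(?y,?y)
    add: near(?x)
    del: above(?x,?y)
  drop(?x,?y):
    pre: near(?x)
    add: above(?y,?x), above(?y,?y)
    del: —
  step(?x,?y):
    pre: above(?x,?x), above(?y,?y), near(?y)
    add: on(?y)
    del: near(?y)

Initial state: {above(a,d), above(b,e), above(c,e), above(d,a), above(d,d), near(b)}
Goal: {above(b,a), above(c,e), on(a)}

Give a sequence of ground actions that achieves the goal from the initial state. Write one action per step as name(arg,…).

bind(d,a); push(a,d); drop(a,b)

1. bind(d,a)  →  {above(a,d), above(b,e), above(c,e), above(d,a), above(d,d), near(b), on(a)}
2. push(a,d)  →  {above(b,e), above(c,e), above(d,a), above(d,d), near(a), near(b), on(a)}
3. drop(a,b)  →  {above(b,a), above(b,b), above(b,e), above(c,e), above(d,a), above(d,d), near(a), near(b), on(a)}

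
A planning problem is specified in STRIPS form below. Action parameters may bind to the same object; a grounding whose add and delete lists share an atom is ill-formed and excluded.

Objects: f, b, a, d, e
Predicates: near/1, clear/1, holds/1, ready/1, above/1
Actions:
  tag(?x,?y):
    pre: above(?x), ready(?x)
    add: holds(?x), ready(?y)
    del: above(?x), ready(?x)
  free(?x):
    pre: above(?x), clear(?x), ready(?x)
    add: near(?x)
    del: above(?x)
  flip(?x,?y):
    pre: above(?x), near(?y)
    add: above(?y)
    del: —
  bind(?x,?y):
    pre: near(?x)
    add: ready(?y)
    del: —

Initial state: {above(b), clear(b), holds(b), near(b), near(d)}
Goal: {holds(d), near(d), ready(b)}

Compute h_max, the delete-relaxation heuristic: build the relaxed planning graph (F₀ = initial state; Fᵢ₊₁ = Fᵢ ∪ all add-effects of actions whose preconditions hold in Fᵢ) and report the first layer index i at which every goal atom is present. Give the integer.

F0 = init (5 atoms)
F1 = F0 ∪ {above(d), ready(a), ready(b), ready(d), ready(e), ready(f)}  (11 atoms)
F2 = F1 ∪ {holds(d)}  (12 atoms)
goal ⊆ F2  ⇒  h_max = 2

2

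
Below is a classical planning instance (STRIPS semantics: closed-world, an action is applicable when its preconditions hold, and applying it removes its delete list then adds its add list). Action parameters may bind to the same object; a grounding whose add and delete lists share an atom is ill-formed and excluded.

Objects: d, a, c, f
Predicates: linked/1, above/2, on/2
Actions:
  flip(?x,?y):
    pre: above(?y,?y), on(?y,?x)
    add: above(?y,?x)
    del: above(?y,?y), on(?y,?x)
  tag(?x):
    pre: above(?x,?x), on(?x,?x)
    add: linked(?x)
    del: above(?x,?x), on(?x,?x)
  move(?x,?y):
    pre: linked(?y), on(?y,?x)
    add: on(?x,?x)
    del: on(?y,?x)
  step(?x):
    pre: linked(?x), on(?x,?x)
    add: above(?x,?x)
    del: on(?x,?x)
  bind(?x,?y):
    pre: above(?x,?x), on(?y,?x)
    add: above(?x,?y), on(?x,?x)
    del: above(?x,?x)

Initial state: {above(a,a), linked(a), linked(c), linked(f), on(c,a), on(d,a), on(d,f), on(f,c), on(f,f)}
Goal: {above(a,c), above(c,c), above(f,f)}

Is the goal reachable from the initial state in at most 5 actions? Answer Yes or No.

1. move(c,f)  →  {above(a,a), linked(a), linked(c), linked(f), on(c,a), on(c,c), on(d,a), on(d,f), on(f,f)}
2. step(c)  →  {above(a,a), above(c,c), linked(a), linked(c), linked(f), on(c,a), on(d,a), on(d,f), on(f,f)}
3. step(f)  →  {above(a,a), above(c,c), above(f,f), linked(a), linked(c), linked(f), on(c,a), on(d,a), on(d,f)}
4. bind(a,c)  →  {above(a,c), above(c,c), above(f,f), linked(a), linked(c), linked(f), on(a,a), on(c,a), on(d,a), on(d,f)}
optimal plan length = 4; 4 ≤ 5

Yes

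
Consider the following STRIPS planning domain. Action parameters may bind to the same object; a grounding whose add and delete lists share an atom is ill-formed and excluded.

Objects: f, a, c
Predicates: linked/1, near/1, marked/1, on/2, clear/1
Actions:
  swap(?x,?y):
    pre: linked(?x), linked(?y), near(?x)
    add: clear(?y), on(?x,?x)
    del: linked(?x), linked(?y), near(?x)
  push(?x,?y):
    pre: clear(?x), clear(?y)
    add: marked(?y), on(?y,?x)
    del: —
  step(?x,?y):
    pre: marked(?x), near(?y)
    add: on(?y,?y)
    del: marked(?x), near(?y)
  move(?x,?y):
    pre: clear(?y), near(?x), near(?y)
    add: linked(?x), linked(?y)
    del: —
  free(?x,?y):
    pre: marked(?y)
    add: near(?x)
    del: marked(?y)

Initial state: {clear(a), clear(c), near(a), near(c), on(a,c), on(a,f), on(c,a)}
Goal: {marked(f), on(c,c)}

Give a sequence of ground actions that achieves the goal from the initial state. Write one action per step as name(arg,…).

push(a,a); free(f,a); move(f,c); swap(c,f); push(f,f)

1. push(a,a)  →  {clear(a), clear(c), marked(a), near(a), near(c), on(a,a), on(a,c), on(a,f), on(c,a)}
2. free(f,a)  →  {clear(a), clear(c), near(a), near(c), near(f), on(a,a), on(a,c), on(a,f), on(c,a)}
3. move(f,c)  →  {clear(a), clear(c), linked(c), linked(f), near(a), near(c), near(f), on(a,a), on(a,c), on(a,f), on(c,a)}
4. swap(c,f)  →  {clear(a), clear(c), clear(f), near(a), near(f), on(a,a), on(a,c), on(a,f), on(c,a), on(c,c)}
5. push(f,f)  →  {clear(a), clear(c), clear(f), marked(f), near(a), near(f), on(a,a), on(a,c), on(a,f), on(c,a), on(c,c), on(f,f)}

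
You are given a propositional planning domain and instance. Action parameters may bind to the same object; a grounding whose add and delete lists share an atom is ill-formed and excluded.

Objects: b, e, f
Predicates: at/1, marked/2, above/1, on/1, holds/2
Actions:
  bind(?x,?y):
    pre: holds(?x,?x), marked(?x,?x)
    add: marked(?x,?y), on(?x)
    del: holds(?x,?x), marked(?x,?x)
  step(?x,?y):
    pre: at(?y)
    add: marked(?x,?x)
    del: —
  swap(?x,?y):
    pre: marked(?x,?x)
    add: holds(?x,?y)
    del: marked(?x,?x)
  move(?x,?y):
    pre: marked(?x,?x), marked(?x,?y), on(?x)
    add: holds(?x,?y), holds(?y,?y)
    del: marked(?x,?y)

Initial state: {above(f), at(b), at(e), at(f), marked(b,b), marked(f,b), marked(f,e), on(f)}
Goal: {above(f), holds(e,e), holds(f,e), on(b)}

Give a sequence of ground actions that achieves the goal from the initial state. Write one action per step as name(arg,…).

step(f,b); move(f,b); bind(b,e); move(f,e)

1. step(f,b)  →  {above(f), at(b), at(e), at(f), marked(b,b), marked(f,b), marked(f,e), marked(f,f), on(f)}
2. move(f,b)  →  {above(f), at(b), at(e), at(f), holds(b,b), holds(f,b), marked(b,b), marked(f,e), marked(f,f), on(f)}
3. bind(b,e)  →  {above(f), at(b), at(e), at(f), holds(f,b), marked(b,e), marked(f,e), marked(f,f), on(b), on(f)}
4. move(f,e)  →  {above(f), at(b), at(e), at(f), holds(e,e), holds(f,b), holds(f,e), marked(b,e), marked(f,f), on(b), on(f)}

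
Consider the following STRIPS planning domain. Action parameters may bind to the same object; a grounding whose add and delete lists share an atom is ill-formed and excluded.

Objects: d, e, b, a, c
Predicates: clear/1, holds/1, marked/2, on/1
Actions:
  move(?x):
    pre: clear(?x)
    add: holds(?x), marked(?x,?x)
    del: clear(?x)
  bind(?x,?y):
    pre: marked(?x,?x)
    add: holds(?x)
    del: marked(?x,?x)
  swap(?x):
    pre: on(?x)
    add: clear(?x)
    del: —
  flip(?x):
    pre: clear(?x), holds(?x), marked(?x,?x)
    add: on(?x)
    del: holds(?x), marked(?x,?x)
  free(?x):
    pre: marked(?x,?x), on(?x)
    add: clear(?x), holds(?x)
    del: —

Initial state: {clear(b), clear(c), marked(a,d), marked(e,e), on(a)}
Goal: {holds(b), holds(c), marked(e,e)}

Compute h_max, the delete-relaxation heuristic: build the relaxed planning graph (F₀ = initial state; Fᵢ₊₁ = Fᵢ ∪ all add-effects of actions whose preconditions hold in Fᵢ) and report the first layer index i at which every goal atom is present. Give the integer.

1

F0 = init (5 atoms)
F1 = F0 ∪ {clear(a), holds(b), holds(c), holds(e), marked(b,b), marked(c,c)}  (11 atoms)
goal ⊆ F1  ⇒  h_max = 1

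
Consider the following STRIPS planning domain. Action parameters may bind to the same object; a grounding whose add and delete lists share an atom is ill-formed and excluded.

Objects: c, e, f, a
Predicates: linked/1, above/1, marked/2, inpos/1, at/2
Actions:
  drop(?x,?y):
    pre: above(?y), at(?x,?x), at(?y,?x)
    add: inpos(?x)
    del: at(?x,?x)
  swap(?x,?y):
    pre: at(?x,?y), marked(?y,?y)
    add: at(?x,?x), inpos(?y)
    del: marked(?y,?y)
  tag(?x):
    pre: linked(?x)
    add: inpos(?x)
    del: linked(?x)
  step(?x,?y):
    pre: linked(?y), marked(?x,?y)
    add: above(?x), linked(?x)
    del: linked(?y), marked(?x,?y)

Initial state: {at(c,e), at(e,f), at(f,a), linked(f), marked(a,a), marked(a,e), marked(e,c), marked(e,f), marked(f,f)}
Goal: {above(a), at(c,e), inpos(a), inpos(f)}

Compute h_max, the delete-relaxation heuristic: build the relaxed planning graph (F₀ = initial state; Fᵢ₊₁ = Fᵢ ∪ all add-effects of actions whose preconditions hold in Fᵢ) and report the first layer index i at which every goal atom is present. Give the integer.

2

F0 = init (9 atoms)
F1 = F0 ∪ {above(e), at(e,e), at(f,f), inpos(a), inpos(f), linked(e)}  (15 atoms)
F2 = F1 ∪ {above(a), inpos(e), linked(a)}  (18 atoms)
goal ⊆ F2  ⇒  h_max = 2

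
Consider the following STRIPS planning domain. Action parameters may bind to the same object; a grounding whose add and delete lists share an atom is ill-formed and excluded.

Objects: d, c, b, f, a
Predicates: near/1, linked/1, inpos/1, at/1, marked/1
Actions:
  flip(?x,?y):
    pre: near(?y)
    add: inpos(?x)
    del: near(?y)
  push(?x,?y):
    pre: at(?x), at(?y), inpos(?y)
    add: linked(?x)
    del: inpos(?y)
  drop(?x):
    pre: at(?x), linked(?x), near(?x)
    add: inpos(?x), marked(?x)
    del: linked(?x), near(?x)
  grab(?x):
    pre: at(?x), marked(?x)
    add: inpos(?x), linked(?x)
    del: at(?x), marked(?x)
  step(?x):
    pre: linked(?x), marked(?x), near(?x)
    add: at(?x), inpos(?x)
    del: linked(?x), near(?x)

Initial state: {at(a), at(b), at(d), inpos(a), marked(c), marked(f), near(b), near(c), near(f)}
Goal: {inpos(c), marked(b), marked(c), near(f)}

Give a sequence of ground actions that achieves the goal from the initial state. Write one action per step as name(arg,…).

1. flip(c,c)  →  {at(a), at(b), at(d), inpos(a), inpos(c), marked(c), marked(f), near(b), near(f)}
2. push(b,a)  →  {at(a), at(b), at(d), inpos(c), linked(b), marked(c), marked(f), near(b), near(f)}
3. drop(b)  →  {at(a), at(b), at(d), inpos(b), inpos(c), marked(b), marked(c), marked(f), near(f)}

flip(c,c); push(b,a); drop(b)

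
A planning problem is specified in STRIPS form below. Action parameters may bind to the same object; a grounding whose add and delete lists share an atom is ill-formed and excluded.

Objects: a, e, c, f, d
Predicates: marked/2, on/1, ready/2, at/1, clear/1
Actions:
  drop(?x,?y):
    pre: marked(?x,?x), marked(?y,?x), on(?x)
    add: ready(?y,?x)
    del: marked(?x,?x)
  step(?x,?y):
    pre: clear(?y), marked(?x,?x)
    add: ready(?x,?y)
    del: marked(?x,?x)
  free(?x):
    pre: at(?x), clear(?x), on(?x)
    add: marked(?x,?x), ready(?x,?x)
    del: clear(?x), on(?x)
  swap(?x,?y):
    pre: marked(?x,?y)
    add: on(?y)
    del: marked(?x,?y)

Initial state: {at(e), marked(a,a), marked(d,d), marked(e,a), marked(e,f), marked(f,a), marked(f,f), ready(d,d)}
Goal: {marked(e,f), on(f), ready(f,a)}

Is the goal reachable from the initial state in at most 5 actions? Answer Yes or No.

Yes

1. swap(e,a)  →  {at(e), marked(a,a), marked(d,d), marked(e,f), marked(f,a), marked(f,f), on(a), ready(d,d)}
2. drop(a,f)  →  {at(e), marked(d,d), marked(e,f), marked(f,a), marked(f,f), on(a), ready(d,d), ready(f,a)}
3. swap(f,f)  →  {at(e), marked(d,d), marked(e,f), marked(f,a), on(a), on(f), ready(d,d), ready(f,a)}
optimal plan length = 3; 3 ≤ 5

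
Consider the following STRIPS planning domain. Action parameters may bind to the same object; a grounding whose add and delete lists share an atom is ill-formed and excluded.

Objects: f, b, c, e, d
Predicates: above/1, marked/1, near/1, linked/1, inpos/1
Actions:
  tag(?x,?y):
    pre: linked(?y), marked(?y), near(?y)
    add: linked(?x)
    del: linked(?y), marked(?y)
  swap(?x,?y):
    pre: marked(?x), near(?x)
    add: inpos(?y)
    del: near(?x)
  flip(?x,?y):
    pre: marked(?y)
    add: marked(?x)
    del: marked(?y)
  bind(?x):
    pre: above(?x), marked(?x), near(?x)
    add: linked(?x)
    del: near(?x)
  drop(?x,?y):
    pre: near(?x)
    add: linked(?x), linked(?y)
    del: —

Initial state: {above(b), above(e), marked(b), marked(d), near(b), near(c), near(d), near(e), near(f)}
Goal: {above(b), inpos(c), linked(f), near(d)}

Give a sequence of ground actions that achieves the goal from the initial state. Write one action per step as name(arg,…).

1. swap(b,c)  →  {above(b), above(e), inpos(c), marked(b), marked(d), near(c), near(d), near(e), near(f)}
2. drop(f,f)  →  {above(b), above(e), inpos(c), linked(f), marked(b), marked(d), near(c), near(d), near(e), near(f)}

swap(b,c); drop(f,f)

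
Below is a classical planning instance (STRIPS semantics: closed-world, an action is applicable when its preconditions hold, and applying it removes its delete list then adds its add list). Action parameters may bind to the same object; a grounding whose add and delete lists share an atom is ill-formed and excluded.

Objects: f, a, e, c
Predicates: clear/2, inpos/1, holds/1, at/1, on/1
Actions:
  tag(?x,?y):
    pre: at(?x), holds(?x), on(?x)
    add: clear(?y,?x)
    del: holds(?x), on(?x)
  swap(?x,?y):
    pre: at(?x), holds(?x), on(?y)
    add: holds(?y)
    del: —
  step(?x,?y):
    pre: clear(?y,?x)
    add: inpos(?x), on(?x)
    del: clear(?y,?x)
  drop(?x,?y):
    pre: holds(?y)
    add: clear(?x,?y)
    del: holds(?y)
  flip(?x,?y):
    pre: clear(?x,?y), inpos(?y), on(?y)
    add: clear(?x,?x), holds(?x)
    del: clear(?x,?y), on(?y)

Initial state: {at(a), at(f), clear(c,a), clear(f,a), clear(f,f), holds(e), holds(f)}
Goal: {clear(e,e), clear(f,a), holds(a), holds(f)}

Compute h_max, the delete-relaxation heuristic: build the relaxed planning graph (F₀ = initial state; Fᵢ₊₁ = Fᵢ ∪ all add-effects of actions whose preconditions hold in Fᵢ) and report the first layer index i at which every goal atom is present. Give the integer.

F0 = init (7 atoms)
F1 = F0 ∪ {clear(a,e), clear(a,f), clear(c,e), clear(c,f), clear(e,e), clear(e,f), clear(f,e), inpos(a), inpos(f), on(a), on(f)}  (18 atoms)
F2 = F1 ∪ {clear(a,a), clear(c,c), holds(a), holds(c), inpos(e), on(e)}  (24 atoms)
goal ⊆ F2  ⇒  h_max = 2

2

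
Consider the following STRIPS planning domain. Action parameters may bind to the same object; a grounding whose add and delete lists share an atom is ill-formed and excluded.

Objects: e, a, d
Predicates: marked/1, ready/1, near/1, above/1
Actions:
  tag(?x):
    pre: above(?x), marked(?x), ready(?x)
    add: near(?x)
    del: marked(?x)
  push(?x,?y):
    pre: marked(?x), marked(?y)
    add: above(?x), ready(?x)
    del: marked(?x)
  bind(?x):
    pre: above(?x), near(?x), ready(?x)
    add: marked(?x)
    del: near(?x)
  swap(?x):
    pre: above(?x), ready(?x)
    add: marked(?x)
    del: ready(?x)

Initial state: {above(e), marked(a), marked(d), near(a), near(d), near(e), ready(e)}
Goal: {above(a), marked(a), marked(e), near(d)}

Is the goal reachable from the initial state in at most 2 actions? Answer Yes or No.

1. push(a,a)  →  {above(a), above(e), marked(d), near(a), near(d), near(e), ready(a), ready(e)}
2. bind(e)  →  {above(a), above(e), marked(d), marked(e), near(a), near(d), ready(a), ready(e)}
3. bind(a)  →  {above(a), above(e), marked(a), marked(d), marked(e), near(d), ready(a), ready(e)}
optimal plan length = 3; 3 > 2

No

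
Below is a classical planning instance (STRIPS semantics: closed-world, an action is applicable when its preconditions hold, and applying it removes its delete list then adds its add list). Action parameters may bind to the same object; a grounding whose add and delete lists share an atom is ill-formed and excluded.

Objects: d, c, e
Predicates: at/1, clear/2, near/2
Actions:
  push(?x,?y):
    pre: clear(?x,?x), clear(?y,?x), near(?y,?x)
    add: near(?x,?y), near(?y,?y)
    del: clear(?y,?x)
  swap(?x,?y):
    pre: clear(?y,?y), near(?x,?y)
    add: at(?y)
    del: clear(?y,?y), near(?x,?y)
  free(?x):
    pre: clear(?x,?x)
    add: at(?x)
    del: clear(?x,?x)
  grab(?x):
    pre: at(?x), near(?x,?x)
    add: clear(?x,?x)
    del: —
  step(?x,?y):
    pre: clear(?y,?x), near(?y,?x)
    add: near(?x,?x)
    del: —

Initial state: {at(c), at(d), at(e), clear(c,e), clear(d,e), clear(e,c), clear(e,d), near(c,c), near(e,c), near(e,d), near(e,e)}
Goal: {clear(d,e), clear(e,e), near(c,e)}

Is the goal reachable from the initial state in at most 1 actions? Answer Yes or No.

1. grab(c)  →  {at(c), at(d), at(e), clear(c,c), clear(c,e), clear(d,e), clear(e,c), clear(e,d), near(c,c), near(e,c), near(e,d), near(e,e)}
2. push(c,e)  →  {at(c), at(d), at(e), clear(c,c), clear(c,e), clear(d,e), clear(e,d), near(c,c), near(c,e), near(e,c), near(e,d), near(e,e)}
3. grab(e)  →  {at(c), at(d), at(e), clear(c,c), clear(c,e), clear(d,e), clear(e,d), clear(e,e), near(c,c), near(c,e), near(e,c), near(e,d), near(e,e)}
optimal plan length = 3; 3 > 1

No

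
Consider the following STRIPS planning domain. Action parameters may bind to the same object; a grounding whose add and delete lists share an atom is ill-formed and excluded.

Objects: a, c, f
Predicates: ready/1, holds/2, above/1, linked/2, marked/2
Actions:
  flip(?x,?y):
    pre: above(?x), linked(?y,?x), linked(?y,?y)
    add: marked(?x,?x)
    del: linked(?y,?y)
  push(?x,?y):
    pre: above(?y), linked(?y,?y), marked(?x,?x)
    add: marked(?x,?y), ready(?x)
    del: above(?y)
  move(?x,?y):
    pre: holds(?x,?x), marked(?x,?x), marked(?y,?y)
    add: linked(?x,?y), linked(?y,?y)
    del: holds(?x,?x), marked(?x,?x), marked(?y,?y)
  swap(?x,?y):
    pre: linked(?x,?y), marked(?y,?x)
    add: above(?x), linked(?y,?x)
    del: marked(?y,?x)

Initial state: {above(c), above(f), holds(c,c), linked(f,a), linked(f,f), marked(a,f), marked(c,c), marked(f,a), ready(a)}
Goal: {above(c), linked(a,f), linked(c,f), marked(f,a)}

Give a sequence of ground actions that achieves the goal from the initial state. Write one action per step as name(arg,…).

1. flip(f,f)  →  {above(c), above(f), holds(c,c), linked(f,a), marked(a,f), marked(c,c), marked(f,a), marked(f,f), ready(a)}
2. move(c,f)  →  {above(c), above(f), linked(c,f), linked(f,a), linked(f,f), marked(a,f), marked(f,a), ready(a)}
3. swap(f,a)  →  {above(c), above(f), linked(a,f), linked(c,f), linked(f,a), linked(f,f), marked(f,a), ready(a)}

flip(f,f); move(c,f); swap(f,a)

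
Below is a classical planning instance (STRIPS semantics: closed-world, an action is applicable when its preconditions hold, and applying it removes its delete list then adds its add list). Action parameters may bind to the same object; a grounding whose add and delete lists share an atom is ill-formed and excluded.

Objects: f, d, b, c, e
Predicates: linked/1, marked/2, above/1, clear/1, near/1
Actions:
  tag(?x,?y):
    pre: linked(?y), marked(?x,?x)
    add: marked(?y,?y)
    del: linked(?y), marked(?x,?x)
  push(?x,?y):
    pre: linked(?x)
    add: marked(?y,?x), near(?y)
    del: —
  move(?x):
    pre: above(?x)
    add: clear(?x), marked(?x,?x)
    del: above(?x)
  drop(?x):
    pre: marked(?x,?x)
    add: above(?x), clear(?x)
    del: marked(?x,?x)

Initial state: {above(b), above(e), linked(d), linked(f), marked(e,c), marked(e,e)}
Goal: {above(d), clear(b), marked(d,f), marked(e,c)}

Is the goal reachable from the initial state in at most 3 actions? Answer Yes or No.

No

1. tag(e,d)  →  {above(b), above(e), linked(f), marked(d,d), marked(e,c)}
2. push(f,d)  →  {above(b), above(e), linked(f), marked(d,d), marked(d,f), marked(e,c), near(d)}
3. move(b)  →  {above(e), clear(b), linked(f), marked(b,b), marked(d,d), marked(d,f), marked(e,c), near(d)}
4. drop(d)  →  {above(d), above(e), clear(b), clear(d), linked(f), marked(b,b), marked(d,f), marked(e,c), near(d)}
optimal plan length = 4; 4 > 3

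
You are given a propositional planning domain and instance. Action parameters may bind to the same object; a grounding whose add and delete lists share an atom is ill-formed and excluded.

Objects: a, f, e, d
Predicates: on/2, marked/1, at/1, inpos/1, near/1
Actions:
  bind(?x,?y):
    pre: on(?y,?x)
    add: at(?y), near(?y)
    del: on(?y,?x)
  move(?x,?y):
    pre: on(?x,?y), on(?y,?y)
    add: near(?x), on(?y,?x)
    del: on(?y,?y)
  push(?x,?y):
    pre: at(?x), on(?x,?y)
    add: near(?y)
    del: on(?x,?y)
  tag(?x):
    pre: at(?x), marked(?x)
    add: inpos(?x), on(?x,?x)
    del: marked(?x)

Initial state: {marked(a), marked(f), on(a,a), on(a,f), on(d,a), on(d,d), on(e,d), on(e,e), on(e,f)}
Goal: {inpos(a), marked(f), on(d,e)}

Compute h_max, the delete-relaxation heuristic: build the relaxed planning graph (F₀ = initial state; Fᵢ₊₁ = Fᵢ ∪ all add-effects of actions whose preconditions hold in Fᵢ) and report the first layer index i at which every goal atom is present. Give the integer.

F0 = init (9 atoms)
F1 = F0 ∪ {at(a), at(d), at(e), near(a), near(d), near(e), on(a,d), on(d,e)}  (17 atoms)
F2 = F1 ∪ {inpos(a), near(f)}  (19 atoms)
goal ⊆ F2  ⇒  h_max = 2

2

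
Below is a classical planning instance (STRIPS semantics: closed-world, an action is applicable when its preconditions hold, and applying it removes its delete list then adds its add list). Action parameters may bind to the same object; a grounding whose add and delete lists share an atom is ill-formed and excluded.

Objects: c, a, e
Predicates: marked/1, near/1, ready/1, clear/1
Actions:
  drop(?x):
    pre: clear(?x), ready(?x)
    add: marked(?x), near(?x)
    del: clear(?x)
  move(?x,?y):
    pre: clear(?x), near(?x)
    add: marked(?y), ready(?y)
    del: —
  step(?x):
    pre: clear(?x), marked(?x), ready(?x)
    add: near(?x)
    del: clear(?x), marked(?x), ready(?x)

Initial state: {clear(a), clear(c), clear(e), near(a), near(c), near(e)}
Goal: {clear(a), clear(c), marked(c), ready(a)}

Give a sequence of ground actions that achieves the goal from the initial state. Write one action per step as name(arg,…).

1. move(c,c)  →  {clear(a), clear(c), clear(e), marked(c), near(a), near(c), near(e), ready(c)}
2. move(c,a)  →  {clear(a), clear(c), clear(e), marked(a), marked(c), near(a), near(c), near(e), ready(a), ready(c)}

move(c,c); move(c,a)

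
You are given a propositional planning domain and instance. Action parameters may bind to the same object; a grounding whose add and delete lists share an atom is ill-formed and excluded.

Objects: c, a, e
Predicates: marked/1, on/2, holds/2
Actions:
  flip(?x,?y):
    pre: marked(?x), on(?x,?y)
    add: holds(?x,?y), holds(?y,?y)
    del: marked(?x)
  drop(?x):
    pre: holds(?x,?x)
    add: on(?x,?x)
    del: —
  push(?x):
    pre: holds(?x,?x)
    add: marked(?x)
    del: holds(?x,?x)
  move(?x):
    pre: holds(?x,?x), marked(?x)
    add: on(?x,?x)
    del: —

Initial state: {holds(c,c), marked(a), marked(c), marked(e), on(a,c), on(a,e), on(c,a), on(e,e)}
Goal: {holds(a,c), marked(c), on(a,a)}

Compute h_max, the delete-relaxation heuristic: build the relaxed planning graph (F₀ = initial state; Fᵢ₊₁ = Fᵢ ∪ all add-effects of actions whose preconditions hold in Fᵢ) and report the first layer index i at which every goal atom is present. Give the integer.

F0 = init (8 atoms)
F1 = F0 ∪ {holds(a,a), holds(a,c), holds(a,e), holds(c,a), holds(e,e), on(c,c)}  (14 atoms)
F2 = F1 ∪ {on(a,a)}  (15 atoms)
goal ⊆ F2  ⇒  h_max = 2

2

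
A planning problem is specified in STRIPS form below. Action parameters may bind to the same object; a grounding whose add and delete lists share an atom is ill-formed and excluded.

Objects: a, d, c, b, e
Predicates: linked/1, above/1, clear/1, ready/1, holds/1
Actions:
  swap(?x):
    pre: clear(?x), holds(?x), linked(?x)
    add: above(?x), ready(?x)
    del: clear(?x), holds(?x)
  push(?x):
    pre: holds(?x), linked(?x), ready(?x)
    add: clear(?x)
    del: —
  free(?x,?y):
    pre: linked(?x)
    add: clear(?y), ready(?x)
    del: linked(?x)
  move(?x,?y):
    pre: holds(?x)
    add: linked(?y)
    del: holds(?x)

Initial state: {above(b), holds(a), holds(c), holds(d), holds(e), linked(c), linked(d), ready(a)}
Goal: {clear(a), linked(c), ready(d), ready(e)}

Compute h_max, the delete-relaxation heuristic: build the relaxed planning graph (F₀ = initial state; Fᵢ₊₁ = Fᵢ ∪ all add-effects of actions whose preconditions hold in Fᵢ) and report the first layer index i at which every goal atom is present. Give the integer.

2

F0 = init (8 atoms)
F1 = F0 ∪ {clear(a), clear(b), clear(c), clear(d), clear(e), linked(a), linked(b), linked(e), ready(c), ready(d)}  (18 atoms)
F2 = F1 ∪ {above(a), above(c), above(d), above(e), ready(b), ready(e)}  (24 atoms)
goal ⊆ F2  ⇒  h_max = 2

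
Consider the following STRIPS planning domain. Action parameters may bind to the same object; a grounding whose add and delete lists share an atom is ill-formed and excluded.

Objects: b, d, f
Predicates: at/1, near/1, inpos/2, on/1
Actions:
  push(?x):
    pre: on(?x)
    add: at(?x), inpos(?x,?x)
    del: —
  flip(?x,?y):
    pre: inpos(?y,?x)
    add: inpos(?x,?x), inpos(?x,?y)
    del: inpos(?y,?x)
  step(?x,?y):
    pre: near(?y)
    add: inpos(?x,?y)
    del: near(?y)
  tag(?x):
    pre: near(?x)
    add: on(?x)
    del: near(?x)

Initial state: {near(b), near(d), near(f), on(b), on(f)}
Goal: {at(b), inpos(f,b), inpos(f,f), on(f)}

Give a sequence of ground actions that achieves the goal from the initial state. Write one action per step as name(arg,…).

push(b); push(f); step(f,b)

1. push(b)  →  {at(b), inpos(b,b), near(b), near(d), near(f), on(b), on(f)}
2. push(f)  →  {at(b), at(f), inpos(b,b), inpos(f,f), near(b), near(d), near(f), on(b), on(f)}
3. step(f,b)  →  {at(b), at(f), inpos(b,b), inpos(f,b), inpos(f,f), near(d), near(f), on(b), on(f)}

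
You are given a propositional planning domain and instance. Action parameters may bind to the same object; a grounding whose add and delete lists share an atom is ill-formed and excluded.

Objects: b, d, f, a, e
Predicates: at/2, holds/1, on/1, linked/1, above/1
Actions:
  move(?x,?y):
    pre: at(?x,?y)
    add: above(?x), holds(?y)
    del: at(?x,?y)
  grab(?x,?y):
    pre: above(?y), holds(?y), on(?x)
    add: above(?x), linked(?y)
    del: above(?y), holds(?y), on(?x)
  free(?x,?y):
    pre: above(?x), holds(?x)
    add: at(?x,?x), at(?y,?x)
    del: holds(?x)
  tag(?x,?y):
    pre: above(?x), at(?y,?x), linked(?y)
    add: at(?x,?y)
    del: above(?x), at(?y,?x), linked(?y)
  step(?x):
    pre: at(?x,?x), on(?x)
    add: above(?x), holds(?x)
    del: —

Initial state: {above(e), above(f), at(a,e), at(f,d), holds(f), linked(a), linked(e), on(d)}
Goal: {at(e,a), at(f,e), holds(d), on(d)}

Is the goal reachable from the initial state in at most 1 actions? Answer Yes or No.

1. move(f,d)  →  {above(e), above(f), at(a,e), holds(d), holds(f), linked(a), linked(e), on(d)}
2. free(f,e)  →  {above(e), above(f), at(a,e), at(e,f), at(f,f), holds(d), linked(a), linked(e), on(d)}
3. tag(f,e)  →  {above(e), at(a,e), at(f,e), at(f,f), holds(d), linked(a), on(d)}
4. tag(e,a)  →  {at(e,a), at(f,e), at(f,f), holds(d), on(d)}
optimal plan length = 4; 4 > 1

No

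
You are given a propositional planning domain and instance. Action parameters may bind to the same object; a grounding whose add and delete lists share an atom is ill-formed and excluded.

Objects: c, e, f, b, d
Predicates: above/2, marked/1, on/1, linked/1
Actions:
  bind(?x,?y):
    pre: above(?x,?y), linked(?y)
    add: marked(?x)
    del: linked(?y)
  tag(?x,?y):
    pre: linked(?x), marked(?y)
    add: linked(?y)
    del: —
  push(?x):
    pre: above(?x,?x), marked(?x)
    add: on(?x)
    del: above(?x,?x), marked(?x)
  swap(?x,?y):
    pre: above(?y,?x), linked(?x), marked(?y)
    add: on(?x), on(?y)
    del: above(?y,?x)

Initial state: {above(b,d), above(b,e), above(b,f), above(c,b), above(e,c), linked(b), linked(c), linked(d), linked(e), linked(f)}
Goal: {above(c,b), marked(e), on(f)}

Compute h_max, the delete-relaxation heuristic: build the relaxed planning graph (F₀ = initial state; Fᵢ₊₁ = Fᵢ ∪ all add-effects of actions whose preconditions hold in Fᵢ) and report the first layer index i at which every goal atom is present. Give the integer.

2

F0 = init (10 atoms)
F1 = F0 ∪ {marked(b), marked(c), marked(e)}  (13 atoms)
F2 = F1 ∪ {on(b), on(c), on(d), on(e), on(f)}  (18 atoms)
goal ⊆ F2  ⇒  h_max = 2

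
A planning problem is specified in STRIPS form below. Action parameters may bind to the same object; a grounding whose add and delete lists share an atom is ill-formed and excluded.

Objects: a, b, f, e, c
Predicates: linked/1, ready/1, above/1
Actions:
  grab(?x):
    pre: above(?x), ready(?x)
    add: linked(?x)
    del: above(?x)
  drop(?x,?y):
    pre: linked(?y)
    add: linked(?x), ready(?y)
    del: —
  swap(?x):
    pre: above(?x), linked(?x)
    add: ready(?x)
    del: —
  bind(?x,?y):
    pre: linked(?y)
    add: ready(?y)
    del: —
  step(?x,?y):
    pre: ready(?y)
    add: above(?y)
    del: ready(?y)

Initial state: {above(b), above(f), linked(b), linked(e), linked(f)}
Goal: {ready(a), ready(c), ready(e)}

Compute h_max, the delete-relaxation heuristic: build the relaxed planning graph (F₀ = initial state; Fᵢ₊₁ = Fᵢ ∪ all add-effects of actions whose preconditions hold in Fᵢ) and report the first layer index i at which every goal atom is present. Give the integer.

F0 = init (5 atoms)
F1 = F0 ∪ {linked(a), linked(c), ready(b), ready(e), ready(f)}  (10 atoms)
F2 = F1 ∪ {above(e), ready(a), ready(c)}  (13 atoms)
goal ⊆ F2  ⇒  h_max = 2

2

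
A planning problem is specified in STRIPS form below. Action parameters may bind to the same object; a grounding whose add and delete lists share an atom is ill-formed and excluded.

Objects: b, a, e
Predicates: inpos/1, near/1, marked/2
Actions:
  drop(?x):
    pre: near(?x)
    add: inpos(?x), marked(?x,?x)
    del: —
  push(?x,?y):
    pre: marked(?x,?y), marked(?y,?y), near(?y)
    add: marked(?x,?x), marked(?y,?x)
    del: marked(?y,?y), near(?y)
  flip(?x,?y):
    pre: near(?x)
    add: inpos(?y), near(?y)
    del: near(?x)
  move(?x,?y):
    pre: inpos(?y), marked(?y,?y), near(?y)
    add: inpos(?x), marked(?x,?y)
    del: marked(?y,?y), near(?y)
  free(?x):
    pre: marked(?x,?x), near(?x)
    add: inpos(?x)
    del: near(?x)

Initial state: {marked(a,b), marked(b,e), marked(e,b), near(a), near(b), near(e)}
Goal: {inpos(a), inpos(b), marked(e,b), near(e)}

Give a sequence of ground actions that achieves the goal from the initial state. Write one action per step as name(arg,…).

1. drop(b)  →  {inpos(b), marked(a,b), marked(b,b), marked(b,e), marked(e,b), near(a), near(b), near(e)}
2. drop(a)  →  {inpos(a), inpos(b), marked(a,a), marked(a,b), marked(b,b), marked(b,e), marked(e,b), near(a), near(b), near(e)}

drop(b); drop(a)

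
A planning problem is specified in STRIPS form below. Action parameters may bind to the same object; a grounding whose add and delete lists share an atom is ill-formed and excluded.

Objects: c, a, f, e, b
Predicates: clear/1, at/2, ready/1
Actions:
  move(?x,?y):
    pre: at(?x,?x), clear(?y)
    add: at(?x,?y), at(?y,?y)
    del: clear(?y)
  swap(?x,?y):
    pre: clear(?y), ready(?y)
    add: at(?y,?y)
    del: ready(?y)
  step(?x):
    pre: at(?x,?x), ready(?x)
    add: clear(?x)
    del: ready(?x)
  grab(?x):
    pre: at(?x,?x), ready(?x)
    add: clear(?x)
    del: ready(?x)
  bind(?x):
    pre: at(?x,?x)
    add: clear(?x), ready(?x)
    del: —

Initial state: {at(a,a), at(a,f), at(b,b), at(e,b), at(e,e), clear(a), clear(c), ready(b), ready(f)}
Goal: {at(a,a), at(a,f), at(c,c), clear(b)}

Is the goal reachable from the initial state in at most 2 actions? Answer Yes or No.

Yes

1. move(a,c)  →  {at(a,a), at(a,c), at(a,f), at(b,b), at(c,c), at(e,b), at(e,e), clear(a), ready(b), ready(f)}
2. step(b)  →  {at(a,a), at(a,c), at(a,f), at(b,b), at(c,c), at(e,b), at(e,e), clear(a), clear(b), ready(f)}
optimal plan length = 2; 2 ≤ 2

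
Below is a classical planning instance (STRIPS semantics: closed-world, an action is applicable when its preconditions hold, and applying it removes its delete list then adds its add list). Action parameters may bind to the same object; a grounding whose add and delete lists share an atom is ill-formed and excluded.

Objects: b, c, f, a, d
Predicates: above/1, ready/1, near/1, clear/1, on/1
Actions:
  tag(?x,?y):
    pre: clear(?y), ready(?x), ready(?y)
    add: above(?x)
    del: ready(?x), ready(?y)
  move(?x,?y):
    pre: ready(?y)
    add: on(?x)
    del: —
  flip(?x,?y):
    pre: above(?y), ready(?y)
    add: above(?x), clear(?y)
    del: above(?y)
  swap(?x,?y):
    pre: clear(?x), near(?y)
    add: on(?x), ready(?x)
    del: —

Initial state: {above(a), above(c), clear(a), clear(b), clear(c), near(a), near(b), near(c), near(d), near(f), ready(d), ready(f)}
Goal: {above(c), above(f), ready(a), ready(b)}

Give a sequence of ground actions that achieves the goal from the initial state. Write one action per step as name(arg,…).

swap(b,b); swap(a,b); flip(f,a)

1. swap(b,b)  →  {above(a), above(c), clear(a), clear(b), clear(c), near(a), near(b), near(c), near(d), near(f), on(b), ready(b), ready(d), ready(f)}
2. swap(a,b)  →  {above(a), above(c), clear(a), clear(b), clear(c), near(a), near(b), near(c), near(d), near(f), on(a), on(b), ready(a), ready(b), ready(d), ready(f)}
3. flip(f,a)  →  {above(c), above(f), clear(a), clear(b), clear(c), near(a), near(b), near(c), near(d), near(f), on(a), on(b), ready(a), ready(b), ready(d), ready(f)}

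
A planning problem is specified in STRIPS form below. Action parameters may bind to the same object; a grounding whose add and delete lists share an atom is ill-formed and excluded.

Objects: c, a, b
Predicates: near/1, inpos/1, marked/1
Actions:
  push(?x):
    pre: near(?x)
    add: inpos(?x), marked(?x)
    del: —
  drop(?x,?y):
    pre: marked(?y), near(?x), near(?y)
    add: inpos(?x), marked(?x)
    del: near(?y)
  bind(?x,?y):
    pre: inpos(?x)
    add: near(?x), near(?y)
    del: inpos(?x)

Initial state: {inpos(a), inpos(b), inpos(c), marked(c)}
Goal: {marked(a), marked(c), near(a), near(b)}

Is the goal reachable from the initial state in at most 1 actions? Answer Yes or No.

No

1. bind(a,b)  →  {inpos(b), inpos(c), marked(c), near(a), near(b)}
2. push(a)  →  {inpos(a), inpos(b), inpos(c), marked(a), marked(c), near(a), near(b)}
optimal plan length = 2; 2 > 1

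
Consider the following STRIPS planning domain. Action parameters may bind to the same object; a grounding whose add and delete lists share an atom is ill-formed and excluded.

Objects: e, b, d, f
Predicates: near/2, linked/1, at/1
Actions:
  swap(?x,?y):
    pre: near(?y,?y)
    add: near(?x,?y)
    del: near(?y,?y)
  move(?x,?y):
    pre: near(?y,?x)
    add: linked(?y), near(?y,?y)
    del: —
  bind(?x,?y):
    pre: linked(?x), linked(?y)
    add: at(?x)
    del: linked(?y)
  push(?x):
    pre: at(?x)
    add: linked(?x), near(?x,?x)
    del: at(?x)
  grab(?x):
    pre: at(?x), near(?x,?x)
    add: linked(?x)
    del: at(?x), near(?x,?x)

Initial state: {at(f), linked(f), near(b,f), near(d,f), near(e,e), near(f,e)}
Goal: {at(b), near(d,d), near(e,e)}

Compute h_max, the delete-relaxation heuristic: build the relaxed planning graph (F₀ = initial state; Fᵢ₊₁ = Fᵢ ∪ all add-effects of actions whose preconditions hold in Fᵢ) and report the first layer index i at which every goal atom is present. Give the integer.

F0 = init (6 atoms)
F1 = F0 ∪ {linked(b), linked(d), linked(e), near(b,b), near(b,e), near(d,d), near(d,e), near(f,f)}  (14 atoms)
F2 = F1 ∪ {at(b), at(d), at(e), near(b,d), near(d,b), near(e,b), near(e,d), near(e,f), near(f,b), near(f,d)}  (24 atoms)
goal ⊆ F2  ⇒  h_max = 2

2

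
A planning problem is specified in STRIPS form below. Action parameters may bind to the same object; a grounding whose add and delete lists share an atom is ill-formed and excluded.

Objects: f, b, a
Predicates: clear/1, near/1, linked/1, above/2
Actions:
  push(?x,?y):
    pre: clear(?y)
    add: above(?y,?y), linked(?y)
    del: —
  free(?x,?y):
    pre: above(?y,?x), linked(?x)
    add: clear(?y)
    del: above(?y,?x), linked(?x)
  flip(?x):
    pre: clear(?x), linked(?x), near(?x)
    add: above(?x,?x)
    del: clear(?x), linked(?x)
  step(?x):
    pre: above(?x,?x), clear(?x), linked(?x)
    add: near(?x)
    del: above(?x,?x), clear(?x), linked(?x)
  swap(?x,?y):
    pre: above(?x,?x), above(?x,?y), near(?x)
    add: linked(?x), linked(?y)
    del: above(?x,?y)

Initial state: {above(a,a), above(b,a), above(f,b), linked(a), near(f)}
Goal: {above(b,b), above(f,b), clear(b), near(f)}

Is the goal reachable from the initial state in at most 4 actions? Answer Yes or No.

1. free(a,b)  →  {above(a,a), above(f,b), clear(b), near(f)}
2. push(f,b)  →  {above(a,a), above(b,b), above(f,b), clear(b), linked(b), near(f)}
optimal plan length = 2; 2 ≤ 4

Yes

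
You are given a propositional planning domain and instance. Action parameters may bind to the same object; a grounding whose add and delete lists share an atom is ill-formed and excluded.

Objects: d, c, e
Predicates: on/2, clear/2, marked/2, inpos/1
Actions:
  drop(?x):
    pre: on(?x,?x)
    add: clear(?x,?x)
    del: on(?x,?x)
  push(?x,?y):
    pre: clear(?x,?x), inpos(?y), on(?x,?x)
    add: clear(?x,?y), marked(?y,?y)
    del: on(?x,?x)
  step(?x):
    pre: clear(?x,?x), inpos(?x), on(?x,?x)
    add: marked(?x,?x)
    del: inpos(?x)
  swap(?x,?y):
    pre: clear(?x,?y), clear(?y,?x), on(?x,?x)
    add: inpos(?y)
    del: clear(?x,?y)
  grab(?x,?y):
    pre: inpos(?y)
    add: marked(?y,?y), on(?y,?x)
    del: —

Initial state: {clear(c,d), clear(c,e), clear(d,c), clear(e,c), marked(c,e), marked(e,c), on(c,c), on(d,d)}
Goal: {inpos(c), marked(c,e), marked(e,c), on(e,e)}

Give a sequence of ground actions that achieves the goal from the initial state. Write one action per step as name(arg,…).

1. swap(d,c)  →  {clear(c,d), clear(c,e), clear(e,c), inpos(c), marked(c,e), marked(e,c), on(c,c), on(d,d)}
2. swap(c,e)  →  {clear(c,d), clear(e,c), inpos(c), inpos(e), marked(c,e), marked(e,c), on(c,c), on(d,d)}
3. grab(e,e)  →  {clear(c,d), clear(e,c), inpos(c), inpos(e), marked(c,e), marked(e,c), marked(e,e), on(c,c), on(d,d), on(e,e)}

swap(d,c); swap(c,e); grab(e,e)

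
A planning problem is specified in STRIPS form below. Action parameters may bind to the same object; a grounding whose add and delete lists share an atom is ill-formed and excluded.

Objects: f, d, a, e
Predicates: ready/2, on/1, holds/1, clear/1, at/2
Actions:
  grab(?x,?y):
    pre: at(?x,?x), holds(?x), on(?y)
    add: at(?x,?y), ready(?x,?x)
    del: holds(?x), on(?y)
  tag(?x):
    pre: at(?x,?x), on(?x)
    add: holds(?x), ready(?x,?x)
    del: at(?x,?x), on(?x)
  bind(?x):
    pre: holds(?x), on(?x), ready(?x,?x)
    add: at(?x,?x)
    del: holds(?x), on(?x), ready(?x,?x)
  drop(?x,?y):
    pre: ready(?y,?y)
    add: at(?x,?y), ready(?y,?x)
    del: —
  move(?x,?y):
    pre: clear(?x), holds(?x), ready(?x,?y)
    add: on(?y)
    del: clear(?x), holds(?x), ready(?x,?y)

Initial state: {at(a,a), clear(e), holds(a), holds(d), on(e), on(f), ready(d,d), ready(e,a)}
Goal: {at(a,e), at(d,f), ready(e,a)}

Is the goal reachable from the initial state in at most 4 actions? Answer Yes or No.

Yes

1. grab(a,e)  →  {at(a,a), at(a,e), clear(e), holds(d), on(f), ready(a,a), ready(d,d), ready(e,a)}
2. drop(d,d)  →  {at(a,a), at(a,e), at(d,d), clear(e), holds(d), on(f), ready(a,a), ready(d,d), ready(e,a)}
3. grab(d,f)  →  {at(a,a), at(a,e), at(d,d), at(d,f), clear(e), ready(a,a), ready(d,d), ready(e,a)}
optimal plan length = 3; 3 ≤ 4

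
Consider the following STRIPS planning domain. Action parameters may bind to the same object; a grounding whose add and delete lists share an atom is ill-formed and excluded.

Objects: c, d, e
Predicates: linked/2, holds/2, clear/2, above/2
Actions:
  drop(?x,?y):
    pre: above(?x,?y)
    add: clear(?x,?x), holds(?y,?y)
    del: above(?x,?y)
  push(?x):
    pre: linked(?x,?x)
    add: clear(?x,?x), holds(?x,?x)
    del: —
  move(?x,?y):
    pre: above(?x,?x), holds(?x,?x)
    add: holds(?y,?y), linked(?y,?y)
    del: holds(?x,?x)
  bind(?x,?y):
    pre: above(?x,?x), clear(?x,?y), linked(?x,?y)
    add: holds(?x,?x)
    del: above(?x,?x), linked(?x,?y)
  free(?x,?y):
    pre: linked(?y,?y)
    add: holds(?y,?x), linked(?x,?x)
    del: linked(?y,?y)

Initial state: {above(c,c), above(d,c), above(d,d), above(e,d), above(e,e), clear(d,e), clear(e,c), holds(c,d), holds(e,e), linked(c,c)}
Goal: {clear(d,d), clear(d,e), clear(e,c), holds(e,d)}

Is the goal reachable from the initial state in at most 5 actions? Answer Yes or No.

1. drop(d,c)  →  {above(c,c), above(d,d), above(e,d), above(e,e), clear(d,d), clear(d,e), clear(e,c), holds(c,c), holds(c,d), holds(e,e), linked(c,c)}
2. move(c,e)  →  {above(c,c), above(d,d), above(e,d), above(e,e), clear(d,d), clear(d,e), clear(e,c), holds(c,d), holds(e,e), linked(c,c), linked(e,e)}
3. free(d,e)  →  {above(c,c), above(d,d), above(e,d), above(e,e), clear(d,d), clear(d,e), clear(e,c), holds(c,d), holds(e,d), holds(e,e), linked(c,c), linked(d,d)}
optimal plan length = 3; 3 ≤ 5

Yes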